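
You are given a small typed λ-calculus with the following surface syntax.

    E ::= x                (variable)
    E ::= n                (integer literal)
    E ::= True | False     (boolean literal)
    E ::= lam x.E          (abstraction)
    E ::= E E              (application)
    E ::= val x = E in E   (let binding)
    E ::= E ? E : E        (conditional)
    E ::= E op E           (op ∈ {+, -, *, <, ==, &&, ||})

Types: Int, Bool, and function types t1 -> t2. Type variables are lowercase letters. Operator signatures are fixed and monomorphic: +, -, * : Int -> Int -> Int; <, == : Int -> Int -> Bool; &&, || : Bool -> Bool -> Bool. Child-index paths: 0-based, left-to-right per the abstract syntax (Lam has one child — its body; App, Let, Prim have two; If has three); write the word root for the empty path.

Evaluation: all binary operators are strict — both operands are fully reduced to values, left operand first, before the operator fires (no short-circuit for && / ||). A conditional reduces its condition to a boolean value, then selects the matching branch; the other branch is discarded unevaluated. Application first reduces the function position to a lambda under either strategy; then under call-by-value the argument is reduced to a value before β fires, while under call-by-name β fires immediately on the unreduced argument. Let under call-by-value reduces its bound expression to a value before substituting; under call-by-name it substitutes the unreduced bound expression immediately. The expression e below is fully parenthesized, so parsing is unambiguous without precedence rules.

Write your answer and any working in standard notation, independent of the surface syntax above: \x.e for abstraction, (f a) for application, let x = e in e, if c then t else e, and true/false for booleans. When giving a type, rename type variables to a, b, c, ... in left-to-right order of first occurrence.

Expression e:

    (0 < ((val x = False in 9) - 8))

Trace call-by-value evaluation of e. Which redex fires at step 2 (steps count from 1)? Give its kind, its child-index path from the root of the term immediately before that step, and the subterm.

Answer: delta at 1 : (9 - 8)

Trace:
step 0: (0 < ((let x = false in 9) - 8))
step 1: [let@1.0] (0 < (9 - 8))
step 2: [delta@1] (0 < 1)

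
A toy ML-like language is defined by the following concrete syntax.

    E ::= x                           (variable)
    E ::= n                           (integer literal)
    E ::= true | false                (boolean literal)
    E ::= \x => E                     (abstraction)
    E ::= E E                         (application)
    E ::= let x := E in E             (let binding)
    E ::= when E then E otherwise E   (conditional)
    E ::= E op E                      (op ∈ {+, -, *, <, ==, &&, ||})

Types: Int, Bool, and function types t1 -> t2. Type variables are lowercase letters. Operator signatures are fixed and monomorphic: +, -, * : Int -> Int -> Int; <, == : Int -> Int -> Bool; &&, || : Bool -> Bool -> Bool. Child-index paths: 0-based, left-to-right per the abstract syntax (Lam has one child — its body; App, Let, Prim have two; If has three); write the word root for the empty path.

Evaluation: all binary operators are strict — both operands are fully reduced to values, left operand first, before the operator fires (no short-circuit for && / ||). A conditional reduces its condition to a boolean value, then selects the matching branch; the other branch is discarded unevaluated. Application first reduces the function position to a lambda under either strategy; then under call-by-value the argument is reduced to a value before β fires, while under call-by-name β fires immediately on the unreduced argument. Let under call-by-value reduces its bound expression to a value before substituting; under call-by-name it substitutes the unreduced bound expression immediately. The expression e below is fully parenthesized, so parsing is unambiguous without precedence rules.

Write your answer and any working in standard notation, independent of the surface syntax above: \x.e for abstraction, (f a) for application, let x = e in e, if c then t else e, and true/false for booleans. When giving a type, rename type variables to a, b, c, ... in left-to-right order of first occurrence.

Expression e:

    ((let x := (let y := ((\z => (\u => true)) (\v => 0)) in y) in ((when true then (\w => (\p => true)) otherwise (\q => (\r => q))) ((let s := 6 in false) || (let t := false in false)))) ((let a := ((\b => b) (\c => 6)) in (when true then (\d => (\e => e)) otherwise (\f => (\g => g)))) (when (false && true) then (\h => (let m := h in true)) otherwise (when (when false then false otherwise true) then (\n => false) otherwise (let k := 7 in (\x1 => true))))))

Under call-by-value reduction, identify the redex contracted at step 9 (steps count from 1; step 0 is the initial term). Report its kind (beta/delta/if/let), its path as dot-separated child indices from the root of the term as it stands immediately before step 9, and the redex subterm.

Answer: beta at 1.0.0 : ((\b.b) (\c.6))

Trace:
step 0: ((let x = (let y = ((\z.(\u.true)) (\v.0)) in y) in ((if true then (\w.(\p.true)) else (\q.(\r.q))) ((let s = 6 in false) || (let t = false in false)))) ((let a = ((\b.b) (\c.6)) in (if true then (\d.(\e.e)) else (\f.(\g.g)))) (if (false && true) then (\h.(let m = h in true)) else (if (if false then false else true) then (\n.false) else (let k = 7 in (\x1.true))))))
step 1: [beta@0.0.0] ((let x = (let y = (\u.true) in y) in ((if true then (\w.(\p.true)) else (\q.(\r.q))) ((let s = 6 in false) || (let t = false in false)))) ((let a = ((\b.b) (\c.6)) in (if true then (\d.(\e.e)) else (\f.(\g.g)))) (if (false && true) then (\h.(let m = h in true)) else (if (if false then false else true) then (\n.false) else (let k = 7 in (\x1.true))))))
step 2: [let@0.0] ((let x = (\u.true) in ((if true then (\w.(\p.true)) else (\q.(\r.q))) ((let s = 6 in false) || (let t = false in false)))) ((let a = ((\b.b) (\c.6)) in (if true then (\d.(\e.e)) else (\f.(\g.g)))) (if (false && true) then (\h.(let m = h in true)) else (if (if false then false else true) then (\n.false) else (let k = 7 in (\x1.true))))))
step 3: [let@0] (((if true then (\w.(\p.true)) else (\q.(\r.q))) ((let s = 6 in false) || (let t = false in false))) ((let a = ((\b.b) (\c.6)) in (if true then (\d.(\e.e)) else (\f.(\g.g)))) (if (false && true) then (\h.(let m = h in true)) else (if (if false then false else true) then (\n.false) else (let k = 7 in (\x1.true))))))
step 4: [if@0.0] (((\w.(\p.true)) ((let s = 6 in false) || (let t = false in false))) ((let a = ((\b.b) (\c.6)) in (if true then (\d.(\e.e)) else (\f.(\g.g)))) (if (false && true) then (\h.(let m = h in true)) else (if (if false then false else true) then (\n.false) else (let k = 7 in (\x1.true))))))
step 5: [let@0.1.0] (((\w.(\p.true)) (false || (let t = false in false))) ((let a = ((\b.b) (\c.6)) in (if true then (\d.(\e.e)) else (\f.(\g.g)))) (if (false && true) then (\h.(let m = h in true)) else (if (if false then false else true) then (\n.false) else (let k = 7 in (\x1.true))))))
step 6: [let@0.1.1] (((\w.(\p.true)) (false || false)) ((let a = ((\b.b) (\c.6)) in (if true then (\d.(\e.e)) else (\f.(\g.g)))) (if (false && true) then (\h.(let m = h in true)) else (if (if false then false else true) then (\n.false) else (let k = 7 in (\x1.true))))))
step 7: [delta@0.1] (((\w.(\p.true)) false) ((let a = ((\b.b) (\c.6)) in (if true then (\d.(\e.e)) else (\f.(\g.g)))) (if (false && true) then (\h.(let m = h in true)) else (if (if false then false else true) then (\n.false) else (let k = 7 in (\x1.true))))))
step 8: [beta@0] ((\p.true) ((let a = ((\b.b) (\c.6)) in (if true then (\d.(\e.e)) else (\f.(\g.g)))) (if (false && true) then (\h.(let m = h in true)) else (if (if false then false else true) then (\n.false) else (let k = 7 in (\x1.true))))))
step 9: [beta@1.0.0] ((\p.true) ((let a = (\c.6) in (if true then (\d.(\e.e)) else (\f.(\g.g)))) (if (false && true) then (\h.(let m = h in true)) else (if (if false then false else true) then (\n.false) else (let k = 7 in (\x1.true))))))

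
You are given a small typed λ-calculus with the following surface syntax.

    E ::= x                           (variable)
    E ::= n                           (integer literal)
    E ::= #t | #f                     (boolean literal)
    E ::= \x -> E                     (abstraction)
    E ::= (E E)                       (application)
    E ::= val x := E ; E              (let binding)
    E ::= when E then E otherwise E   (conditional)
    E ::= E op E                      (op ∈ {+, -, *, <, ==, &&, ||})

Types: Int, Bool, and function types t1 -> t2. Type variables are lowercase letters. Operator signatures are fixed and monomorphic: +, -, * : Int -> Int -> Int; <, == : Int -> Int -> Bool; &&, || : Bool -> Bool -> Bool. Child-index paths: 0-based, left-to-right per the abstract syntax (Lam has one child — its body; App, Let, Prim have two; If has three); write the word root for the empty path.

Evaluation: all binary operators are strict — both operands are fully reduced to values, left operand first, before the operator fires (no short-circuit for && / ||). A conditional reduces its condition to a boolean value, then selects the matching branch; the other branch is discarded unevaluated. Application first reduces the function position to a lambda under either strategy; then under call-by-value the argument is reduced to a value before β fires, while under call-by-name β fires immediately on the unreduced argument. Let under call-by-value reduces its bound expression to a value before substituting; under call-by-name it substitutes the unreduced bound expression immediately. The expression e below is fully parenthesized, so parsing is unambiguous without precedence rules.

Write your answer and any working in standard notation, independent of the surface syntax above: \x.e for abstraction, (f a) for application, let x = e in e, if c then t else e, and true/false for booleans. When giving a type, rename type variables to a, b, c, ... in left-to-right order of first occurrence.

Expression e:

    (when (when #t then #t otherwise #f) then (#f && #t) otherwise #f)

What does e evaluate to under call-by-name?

Derivation:
step 0: (if (if true then true else false) then (false && true) else false)
step 1: [if@0] (if true then (false && true) else false)
step 2: [if@root] (false && true)
step 3: [delta@root] false

Answer: false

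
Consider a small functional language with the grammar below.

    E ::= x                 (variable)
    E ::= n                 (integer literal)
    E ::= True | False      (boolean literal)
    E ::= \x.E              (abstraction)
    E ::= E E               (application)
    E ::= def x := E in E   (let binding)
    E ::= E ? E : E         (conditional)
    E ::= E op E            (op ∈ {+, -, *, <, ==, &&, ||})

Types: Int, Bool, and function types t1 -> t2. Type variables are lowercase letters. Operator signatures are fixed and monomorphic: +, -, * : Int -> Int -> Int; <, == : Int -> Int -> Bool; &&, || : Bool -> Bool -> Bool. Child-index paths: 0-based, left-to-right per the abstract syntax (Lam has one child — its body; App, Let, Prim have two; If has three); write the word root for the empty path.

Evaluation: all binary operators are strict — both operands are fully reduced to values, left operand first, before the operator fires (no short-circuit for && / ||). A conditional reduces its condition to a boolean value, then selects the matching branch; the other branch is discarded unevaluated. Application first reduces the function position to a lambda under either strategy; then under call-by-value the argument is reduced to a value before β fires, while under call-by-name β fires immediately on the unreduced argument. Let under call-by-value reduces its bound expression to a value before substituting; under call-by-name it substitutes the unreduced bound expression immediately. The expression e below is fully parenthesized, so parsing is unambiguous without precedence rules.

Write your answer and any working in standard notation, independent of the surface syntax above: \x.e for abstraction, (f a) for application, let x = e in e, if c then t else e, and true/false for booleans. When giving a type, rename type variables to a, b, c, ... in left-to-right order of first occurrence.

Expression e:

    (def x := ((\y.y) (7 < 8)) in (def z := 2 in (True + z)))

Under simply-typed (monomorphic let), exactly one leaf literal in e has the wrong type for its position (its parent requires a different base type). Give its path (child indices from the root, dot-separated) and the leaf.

Answer: 1.1.0 : true

Trace:
y : a
\y._ : a -> a
  unify Int ~ Int
  unify Int ~ Int
  unify a -> a ~ Bool -> b
  unify a ~ Bool
  unify Bool ~ b
_ _ : Bool
let x : Bool
let z : Int
  unify Bool ~ Int
  FAIL: mismatch Bool ~ Int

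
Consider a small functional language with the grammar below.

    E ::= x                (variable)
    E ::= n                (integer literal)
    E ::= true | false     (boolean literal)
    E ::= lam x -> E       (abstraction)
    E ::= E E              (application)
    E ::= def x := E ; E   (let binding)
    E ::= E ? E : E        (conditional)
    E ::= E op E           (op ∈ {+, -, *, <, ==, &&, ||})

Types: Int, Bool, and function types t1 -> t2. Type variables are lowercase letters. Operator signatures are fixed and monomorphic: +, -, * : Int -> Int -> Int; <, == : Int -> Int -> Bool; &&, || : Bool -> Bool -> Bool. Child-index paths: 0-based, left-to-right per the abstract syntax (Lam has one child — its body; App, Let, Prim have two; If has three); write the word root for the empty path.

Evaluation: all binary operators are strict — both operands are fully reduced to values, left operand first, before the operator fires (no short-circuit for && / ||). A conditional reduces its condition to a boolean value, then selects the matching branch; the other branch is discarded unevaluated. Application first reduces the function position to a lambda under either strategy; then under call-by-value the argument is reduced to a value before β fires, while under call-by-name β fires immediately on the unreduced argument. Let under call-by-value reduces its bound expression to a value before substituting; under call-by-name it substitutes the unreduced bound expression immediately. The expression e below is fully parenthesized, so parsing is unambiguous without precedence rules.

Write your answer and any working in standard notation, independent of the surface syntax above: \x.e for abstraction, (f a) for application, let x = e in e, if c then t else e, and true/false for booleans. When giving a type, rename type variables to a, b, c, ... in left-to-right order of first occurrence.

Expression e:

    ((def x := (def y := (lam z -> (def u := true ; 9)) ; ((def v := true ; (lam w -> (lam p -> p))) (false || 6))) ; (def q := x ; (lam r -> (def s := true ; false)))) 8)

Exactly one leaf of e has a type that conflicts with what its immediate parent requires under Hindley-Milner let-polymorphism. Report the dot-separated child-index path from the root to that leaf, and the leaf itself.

Answer: 0.0.1.1.1 : 6

Trace:
let u : Bool
\z._ : a -> Int
let y : forall. a -> Int
let v : Bool
p : c
\p._ : c -> c
\w._ : b -> c -> c
  unify Bool ~ Bool
  unify Int ~ Bool
  FAIL: mismatch Int ~ Bool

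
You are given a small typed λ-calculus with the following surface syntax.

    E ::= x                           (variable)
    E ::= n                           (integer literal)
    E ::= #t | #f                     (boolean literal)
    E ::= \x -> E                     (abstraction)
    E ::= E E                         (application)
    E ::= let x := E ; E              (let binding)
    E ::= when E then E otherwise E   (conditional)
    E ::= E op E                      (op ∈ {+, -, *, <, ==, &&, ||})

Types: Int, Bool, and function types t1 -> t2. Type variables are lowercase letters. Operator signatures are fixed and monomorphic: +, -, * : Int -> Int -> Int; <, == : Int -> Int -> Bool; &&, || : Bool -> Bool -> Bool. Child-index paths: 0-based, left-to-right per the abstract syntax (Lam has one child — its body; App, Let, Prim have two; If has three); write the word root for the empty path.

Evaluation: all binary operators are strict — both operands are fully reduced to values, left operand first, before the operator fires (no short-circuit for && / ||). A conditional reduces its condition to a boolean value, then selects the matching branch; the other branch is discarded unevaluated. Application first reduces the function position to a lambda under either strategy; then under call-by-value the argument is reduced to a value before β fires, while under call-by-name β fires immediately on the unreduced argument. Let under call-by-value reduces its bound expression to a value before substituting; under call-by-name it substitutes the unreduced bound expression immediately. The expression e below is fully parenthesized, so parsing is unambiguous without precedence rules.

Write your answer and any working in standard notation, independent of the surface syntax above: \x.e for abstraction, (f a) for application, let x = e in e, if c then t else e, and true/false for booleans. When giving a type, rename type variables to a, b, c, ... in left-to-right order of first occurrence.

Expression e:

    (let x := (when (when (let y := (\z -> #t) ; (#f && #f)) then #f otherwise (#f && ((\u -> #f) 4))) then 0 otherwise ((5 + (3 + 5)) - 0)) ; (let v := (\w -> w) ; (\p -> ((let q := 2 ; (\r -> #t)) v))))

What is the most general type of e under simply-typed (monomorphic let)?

Answer: a -> Bool

Working:
\z._ : a -> Bool
let y : a -> Bool
  unify Bool ~ Bool
  unify Bool ~ Bool
  unify Bool ~ Bool
  unify Bool ~ Bool
\u._ : b -> Bool
  unify b -> Bool ~ Int -> c
  unify b ~ Int
  unify Bool ~ c
_ _ : Bool
  unify Bool ~ Bool
  unify Bool ~ Bool
  unify Bool ~ Bool
  unify Int ~ Int
  unify Int ~ Int
  unify Int ~ Int
  unify Int ~ Int
  unify Int ~ Int
  unify Int ~ Int
  unify Int ~ Int
let x : Int
w : d
\w._ : d -> d
let v : d -> d
let q : Int
\r._ : f -> Bool
v : d -> d
  unify f -> Bool ~ (d -> d) -> g
  unify f ~ d -> d
  unify Bool ~ g
_ _ : Bool
\p._ : e -> Bool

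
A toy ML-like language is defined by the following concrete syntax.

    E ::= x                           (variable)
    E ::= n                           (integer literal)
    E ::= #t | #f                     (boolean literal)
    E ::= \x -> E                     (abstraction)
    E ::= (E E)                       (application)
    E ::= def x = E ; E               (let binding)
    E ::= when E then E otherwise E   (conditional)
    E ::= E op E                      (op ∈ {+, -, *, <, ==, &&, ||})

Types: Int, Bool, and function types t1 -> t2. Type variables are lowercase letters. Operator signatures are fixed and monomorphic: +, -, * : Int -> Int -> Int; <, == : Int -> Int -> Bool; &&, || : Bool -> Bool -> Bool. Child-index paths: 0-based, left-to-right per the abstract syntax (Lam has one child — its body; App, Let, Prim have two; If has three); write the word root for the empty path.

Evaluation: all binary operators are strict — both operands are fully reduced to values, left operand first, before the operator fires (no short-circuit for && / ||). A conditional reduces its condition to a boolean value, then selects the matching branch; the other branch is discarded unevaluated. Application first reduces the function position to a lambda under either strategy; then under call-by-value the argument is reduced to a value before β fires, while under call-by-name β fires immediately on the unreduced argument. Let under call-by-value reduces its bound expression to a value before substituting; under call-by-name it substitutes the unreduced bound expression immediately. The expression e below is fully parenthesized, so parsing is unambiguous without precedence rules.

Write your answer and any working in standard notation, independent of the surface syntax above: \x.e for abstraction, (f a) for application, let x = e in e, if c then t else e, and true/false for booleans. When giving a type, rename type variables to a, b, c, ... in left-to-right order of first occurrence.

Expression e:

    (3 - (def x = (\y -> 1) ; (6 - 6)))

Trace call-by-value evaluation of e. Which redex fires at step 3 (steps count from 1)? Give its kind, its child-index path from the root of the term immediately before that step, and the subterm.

Answer: delta at root : (3 - 0)

Derivation:
step 0: (3 - (let x = (\y.1) in (6 - 6)))
step 1: [let@1] (3 - (6 - 6))
step 2: [delta@1] (3 - 0)
step 3: [delta@root] 3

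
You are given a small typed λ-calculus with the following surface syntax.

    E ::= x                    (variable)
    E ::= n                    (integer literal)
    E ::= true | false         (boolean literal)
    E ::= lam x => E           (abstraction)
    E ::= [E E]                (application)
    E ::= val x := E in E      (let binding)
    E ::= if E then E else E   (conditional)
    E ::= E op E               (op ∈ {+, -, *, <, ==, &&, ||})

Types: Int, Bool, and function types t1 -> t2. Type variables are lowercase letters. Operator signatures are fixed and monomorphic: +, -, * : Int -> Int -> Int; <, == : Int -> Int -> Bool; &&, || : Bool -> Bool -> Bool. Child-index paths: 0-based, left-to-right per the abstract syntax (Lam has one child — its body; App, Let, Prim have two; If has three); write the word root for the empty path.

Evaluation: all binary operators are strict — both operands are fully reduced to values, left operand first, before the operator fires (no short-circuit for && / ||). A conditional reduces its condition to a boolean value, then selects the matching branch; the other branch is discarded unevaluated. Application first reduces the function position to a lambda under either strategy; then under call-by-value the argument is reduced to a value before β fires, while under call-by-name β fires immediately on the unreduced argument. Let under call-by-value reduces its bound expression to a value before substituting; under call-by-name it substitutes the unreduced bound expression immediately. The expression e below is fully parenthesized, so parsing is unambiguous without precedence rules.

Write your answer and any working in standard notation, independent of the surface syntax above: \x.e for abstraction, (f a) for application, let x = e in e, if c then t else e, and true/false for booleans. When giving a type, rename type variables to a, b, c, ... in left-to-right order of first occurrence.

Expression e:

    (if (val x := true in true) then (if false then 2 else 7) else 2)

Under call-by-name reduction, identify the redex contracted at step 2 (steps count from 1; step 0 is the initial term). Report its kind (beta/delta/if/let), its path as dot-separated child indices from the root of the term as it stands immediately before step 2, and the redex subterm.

Derivation:
step 0: (if (let x = true in true) then (if false then 2 else 7) else 2)
step 1: [let@0] (if true then (if false then 2 else 7) else 2)
step 2: [if@root] (if false then 2 else 7)

Answer: if at root : (if true then (if false then 2 else 7) else 2)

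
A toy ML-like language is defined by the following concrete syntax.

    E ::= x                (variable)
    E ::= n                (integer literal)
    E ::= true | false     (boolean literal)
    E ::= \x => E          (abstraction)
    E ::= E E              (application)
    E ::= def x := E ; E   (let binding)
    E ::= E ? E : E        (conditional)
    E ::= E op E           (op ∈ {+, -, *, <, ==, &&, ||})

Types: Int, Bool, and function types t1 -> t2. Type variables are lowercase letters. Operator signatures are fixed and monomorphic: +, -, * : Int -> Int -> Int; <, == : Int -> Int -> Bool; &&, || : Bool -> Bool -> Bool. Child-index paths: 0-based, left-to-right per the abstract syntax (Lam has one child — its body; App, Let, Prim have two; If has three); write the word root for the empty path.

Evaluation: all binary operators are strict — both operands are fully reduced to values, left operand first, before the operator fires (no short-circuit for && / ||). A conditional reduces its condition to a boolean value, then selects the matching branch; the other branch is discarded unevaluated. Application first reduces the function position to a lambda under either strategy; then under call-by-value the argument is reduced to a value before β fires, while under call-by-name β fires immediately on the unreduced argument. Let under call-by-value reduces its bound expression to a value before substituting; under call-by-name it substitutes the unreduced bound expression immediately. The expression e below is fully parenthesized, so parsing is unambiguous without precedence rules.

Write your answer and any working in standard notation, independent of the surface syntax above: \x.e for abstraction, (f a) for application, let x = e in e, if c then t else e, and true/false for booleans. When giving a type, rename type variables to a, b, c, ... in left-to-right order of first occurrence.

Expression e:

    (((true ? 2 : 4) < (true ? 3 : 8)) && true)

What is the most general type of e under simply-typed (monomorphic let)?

Trace:
  unify Bool ~ Bool
  unify Int ~ Int
  unify Int ~ Int
  unify Bool ~ Bool
  unify Int ~ Int
  unify Int ~ Int
  unify Bool ~ Bool
  unify Bool ~ Bool

Answer: Bool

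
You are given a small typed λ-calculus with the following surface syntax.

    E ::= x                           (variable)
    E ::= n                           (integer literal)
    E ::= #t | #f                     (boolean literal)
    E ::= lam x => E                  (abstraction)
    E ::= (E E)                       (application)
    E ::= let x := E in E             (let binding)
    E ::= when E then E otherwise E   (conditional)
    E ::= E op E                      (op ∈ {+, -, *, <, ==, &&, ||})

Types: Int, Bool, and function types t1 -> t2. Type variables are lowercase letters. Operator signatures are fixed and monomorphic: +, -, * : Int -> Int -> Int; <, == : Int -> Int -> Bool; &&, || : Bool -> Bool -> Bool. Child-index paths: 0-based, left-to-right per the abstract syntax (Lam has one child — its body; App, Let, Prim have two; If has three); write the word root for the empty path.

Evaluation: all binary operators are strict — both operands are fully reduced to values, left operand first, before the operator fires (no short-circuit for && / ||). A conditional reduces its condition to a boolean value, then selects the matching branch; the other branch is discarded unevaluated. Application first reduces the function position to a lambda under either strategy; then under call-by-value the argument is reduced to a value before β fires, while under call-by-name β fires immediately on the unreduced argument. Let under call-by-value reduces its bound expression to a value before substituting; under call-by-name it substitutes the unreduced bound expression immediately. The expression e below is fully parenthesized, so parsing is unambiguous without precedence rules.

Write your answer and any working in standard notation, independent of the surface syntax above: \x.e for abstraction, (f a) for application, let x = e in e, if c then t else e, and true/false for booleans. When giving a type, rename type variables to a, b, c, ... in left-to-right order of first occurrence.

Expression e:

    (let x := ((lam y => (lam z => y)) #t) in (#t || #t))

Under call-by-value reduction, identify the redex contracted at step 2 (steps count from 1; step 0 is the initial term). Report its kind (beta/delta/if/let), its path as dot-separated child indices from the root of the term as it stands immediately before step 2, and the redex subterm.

Derivation:
step 0: (let x = ((\y.(\z.y)) true) in (true || true))
step 1: [beta@0] (let x = (\z.true) in (true || true))
step 2: [let@root] (true || true)

Answer: let at root : (let x = (\z.true) in (true || true))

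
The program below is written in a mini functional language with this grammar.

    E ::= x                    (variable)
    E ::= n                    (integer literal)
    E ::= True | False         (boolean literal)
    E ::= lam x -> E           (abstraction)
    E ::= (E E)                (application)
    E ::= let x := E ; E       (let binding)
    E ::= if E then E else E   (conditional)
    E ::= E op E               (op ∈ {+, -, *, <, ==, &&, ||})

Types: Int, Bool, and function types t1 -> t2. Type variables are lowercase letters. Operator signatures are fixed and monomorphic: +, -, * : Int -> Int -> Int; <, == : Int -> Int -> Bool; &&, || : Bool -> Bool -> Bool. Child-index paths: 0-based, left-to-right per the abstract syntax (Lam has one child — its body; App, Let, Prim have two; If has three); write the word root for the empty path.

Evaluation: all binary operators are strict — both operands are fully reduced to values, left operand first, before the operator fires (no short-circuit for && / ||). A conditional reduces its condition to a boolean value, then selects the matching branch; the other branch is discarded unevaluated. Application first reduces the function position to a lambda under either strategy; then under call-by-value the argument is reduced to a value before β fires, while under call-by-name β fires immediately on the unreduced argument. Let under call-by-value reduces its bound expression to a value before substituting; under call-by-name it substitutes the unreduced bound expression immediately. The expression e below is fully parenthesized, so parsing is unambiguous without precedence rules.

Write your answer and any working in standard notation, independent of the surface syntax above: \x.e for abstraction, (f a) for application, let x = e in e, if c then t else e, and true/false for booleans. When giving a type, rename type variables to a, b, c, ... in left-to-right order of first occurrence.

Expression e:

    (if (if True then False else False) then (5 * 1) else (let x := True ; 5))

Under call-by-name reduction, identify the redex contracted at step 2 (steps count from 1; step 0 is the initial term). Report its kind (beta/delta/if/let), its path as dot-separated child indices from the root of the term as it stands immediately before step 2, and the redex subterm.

Derivation:
step 0: (if (if true then false else false) then (5 * 1) else (let x = true in 5))
step 1: [if@0] (if false then (5 * 1) else (let x = true in 5))
step 2: [if@root] (let x = true in 5)

Answer: if at root : (if false then (5 * 1) else (let x = true in 5))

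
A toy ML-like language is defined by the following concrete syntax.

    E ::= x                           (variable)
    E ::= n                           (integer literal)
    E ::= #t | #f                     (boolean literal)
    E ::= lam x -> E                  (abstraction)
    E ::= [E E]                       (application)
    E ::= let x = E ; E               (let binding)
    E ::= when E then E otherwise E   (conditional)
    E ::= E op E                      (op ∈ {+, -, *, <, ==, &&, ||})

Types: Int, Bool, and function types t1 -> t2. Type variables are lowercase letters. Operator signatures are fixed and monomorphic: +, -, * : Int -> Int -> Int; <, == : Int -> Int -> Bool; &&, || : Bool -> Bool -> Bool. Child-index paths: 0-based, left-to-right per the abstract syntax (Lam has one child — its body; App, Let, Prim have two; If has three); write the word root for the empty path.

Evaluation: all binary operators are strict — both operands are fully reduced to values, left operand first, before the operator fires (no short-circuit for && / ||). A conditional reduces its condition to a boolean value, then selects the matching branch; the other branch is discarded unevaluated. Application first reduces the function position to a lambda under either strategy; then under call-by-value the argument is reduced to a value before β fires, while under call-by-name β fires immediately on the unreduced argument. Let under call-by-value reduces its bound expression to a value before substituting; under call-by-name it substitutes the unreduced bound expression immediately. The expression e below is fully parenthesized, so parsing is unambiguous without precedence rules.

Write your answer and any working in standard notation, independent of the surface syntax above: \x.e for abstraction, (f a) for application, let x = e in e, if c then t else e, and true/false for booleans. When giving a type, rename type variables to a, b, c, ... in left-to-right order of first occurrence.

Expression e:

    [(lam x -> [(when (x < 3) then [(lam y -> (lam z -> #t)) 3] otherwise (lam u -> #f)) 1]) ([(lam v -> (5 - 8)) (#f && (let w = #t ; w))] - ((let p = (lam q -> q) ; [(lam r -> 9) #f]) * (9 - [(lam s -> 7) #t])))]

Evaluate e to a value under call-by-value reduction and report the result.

Trace:
step 0: ((\x.((if (x < 3) then ((\y.(\z.true)) 3) else (\u.false)) 1)) (((\v.(5 - 8)) (false && (let w = true in w))) - ((let p = (\q.q) in ((\r.9) false)) * (9 - ((\s.7) true)))))
step 1: [let@1.0.1.1] ((\x.((if (x < 3) then ((\y.(\z.true)) 3) else (\u.false)) 1)) (((\v.(5 - 8)) (false && true)) - ((let p = (\q.q) in ((\r.9) false)) * (9 - ((\s.7) true)))))
step 2: [delta@1.0.1] ((\x.((if (x < 3) then ((\y.(\z.true)) 3) else (\u.false)) 1)) (((\v.(5 - 8)) false) - ((let p = (\q.q) in ((\r.9) false)) * (9 - ((\s.7) true)))))
step 3: [beta@1.0] ((\x.((if (x < 3) then ((\y.(\z.true)) 3) else (\u.false)) 1)) ((5 - 8) - ((let p = (\q.q) in ((\r.9) false)) * (9 - ((\s.7) true)))))
step 4: [delta@1.0] ((\x.((if (x < 3) then ((\y.(\z.true)) 3) else (\u.false)) 1)) (-3 - ((let p = (\q.q) in ((\r.9) false)) * (9 - ((\s.7) true)))))
step 5: [let@1.1.0] ((\x.((if (x < 3) then ((\y.(\z.true)) 3) else (\u.false)) 1)) (-3 - (((\r.9) false) * (9 - ((\s.7) true)))))
step 6: [beta@1.1.0] ((\x.((if (x < 3) then ((\y.(\z.true)) 3) else (\u.false)) 1)) (-3 - (9 * (9 - ((\s.7) true)))))
step 7: [beta@1.1.1.1] ((\x.((if (x < 3) then ((\y.(\z.true)) 3) else (\u.false)) 1)) (-3 - (9 * (9 - 7))))
step 8: [delta@1.1.1] ((\x.((if (x < 3) then ((\y.(\z.true)) 3) else (\u.false)) 1)) (-3 - (9 * 2)))
step 9: [delta@1.1] ((\x.((if (x < 3) then ((\y.(\z.true)) 3) else (\u.false)) 1)) (-3 - 18))
step 10: [delta@1] ((\x.((if (x < 3) then ((\y.(\z.true)) 3) else (\u.false)) 1)) -21)
step 11: [beta@root] ((if (-21 < 3) then ((\y.(\z.true)) 3) else (\u.false)) 1)
step 12: [delta@0.0] ((if true then ((\y.(\z.true)) 3) else (\u.false)) 1)
step 13: [if@0] (((\y.(\z.true)) 3) 1)
step 14: [beta@0] ((\z.true) 1)
step 15: [beta@root] true

Answer: true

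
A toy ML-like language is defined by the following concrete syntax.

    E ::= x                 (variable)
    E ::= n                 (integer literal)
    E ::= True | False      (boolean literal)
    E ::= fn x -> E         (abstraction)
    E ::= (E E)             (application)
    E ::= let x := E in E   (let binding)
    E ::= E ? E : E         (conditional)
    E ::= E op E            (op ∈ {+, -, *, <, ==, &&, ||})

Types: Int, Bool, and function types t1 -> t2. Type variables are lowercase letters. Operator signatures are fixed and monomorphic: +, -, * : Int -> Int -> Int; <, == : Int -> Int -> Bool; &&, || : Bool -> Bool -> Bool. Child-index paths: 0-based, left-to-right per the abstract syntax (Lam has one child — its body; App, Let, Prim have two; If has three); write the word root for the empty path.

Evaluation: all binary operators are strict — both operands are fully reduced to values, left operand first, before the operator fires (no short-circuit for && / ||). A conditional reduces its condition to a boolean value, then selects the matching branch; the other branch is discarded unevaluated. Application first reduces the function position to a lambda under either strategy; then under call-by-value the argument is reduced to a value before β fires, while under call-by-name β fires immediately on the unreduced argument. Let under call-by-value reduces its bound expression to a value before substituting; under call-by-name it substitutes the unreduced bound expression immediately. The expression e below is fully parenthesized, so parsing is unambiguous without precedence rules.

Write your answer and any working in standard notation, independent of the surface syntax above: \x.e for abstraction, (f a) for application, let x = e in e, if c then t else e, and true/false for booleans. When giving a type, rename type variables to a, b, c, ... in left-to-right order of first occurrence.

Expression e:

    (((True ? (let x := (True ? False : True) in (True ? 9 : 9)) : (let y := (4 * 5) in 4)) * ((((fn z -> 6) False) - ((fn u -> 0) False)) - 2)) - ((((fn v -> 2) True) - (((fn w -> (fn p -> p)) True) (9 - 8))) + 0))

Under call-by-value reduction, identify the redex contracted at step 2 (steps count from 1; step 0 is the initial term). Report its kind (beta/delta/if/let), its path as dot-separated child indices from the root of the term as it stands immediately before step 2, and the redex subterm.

Derivation:
step 0: (((if true then (let x = (if true then false else true) in (if true then 9 else 9)) else (let y = (4 * 5) in 4)) * ((((\z.6) false) - ((\u.0) false)) - 2)) - ((((\v.2) true) - (((\w.(\p.p)) true) (9 - 8))) + 0))
step 1: [if@0.0] (((let x = (if true then false else true) in (if true then 9 else 9)) * ((((\z.6) false) - ((\u.0) false)) - 2)) - ((((\v.2) true) - (((\w.(\p.p)) true) (9 - 8))) + 0))
step 2: [if@0.0.0] (((let x = false in (if true then 9 else 9)) * ((((\z.6) false) - ((\u.0) false)) - 2)) - ((((\v.2) true) - (((\w.(\p.p)) true) (9 - 8))) + 0))

Answer: if at 0.0.0 : (if true then false else true)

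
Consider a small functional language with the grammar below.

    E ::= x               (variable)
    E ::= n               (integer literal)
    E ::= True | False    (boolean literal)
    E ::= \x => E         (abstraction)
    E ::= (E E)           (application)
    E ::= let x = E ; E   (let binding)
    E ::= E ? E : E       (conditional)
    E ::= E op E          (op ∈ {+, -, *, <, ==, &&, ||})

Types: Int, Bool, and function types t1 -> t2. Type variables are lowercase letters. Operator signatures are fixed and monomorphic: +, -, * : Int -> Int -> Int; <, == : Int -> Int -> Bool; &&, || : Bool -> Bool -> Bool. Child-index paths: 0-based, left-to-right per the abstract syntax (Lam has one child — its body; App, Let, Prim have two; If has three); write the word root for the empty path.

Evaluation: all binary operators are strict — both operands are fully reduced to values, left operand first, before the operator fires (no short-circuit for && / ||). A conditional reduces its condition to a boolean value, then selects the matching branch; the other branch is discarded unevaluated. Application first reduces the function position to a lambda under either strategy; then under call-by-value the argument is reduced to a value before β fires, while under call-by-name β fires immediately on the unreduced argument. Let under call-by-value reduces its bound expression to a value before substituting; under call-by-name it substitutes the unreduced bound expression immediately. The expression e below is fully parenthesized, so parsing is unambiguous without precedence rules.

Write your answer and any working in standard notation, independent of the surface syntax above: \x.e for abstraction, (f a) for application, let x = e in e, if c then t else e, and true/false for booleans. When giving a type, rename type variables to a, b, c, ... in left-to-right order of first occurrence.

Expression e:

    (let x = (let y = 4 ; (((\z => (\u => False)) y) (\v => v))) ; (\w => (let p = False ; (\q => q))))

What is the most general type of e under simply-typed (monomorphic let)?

Answer: a -> b -> b

Derivation:
let y : Int
\u._ : b -> Bool
\z._ : a -> b -> Bool
y : Int
  unify a -> b -> Bool ~ Int -> c
  unify a ~ Int
  unify b -> Bool ~ c
_ _ : b -> Bool
v : d
\v._ : d -> d
  unify b -> Bool ~ (d -> d) -> e
  unify b ~ d -> d
  unify Bool ~ e
_ _ : Bool
let x : Bool
let p : Bool
q : g
\q._ : g -> g
\w._ : f -> g -> g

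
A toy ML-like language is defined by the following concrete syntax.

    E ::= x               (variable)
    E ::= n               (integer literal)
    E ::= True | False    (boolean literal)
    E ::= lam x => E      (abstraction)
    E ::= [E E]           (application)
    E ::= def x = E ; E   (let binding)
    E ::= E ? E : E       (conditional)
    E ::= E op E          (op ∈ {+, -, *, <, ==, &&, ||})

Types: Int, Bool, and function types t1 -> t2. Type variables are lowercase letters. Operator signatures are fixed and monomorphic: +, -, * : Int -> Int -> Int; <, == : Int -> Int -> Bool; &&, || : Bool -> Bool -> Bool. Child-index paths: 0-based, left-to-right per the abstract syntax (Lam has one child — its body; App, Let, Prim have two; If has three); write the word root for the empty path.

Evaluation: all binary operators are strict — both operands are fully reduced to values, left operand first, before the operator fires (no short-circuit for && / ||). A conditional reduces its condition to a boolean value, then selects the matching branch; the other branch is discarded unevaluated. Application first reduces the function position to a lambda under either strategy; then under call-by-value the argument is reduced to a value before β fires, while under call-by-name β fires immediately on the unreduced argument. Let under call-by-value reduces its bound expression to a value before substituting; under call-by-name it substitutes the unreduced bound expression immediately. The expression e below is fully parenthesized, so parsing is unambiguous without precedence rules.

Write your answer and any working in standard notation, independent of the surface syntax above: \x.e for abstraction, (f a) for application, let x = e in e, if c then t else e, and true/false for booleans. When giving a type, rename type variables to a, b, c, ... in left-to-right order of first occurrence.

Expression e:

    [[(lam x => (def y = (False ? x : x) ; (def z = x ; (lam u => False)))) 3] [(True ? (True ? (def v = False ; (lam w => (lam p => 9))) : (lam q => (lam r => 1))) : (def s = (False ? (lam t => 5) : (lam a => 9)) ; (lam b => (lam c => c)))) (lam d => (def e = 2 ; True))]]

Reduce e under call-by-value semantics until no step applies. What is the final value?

Answer: false

Working:
step 0: (((\x.(let y = (if false then x else x) in (let z = x in (\u.false)))) 3) ((if true then (if true then (let v = false in (\w.(\p.9))) else (\q.(\r.1))) else (let s = (if false then (\t.5) else (\a.9)) in (\b.(\c.c)))) (\d.(let e = 2 in true))))
step 1: [beta@0] ((let y = (if false then 3 else 3) in (let z = 3 in (\u.false))) ((if true then (if true then (let v = false in (\w.(\p.9))) else (\q.(\r.1))) else (let s = (if false then (\t.5) else (\a.9)) in (\b.(\c.c)))) (\d.(let e = 2 in true))))
step 2: [if@0.0] ((let y = 3 in (let z = 3 in (\u.false))) ((if true then (if true then (let v = false in (\w.(\p.9))) else (\q.(\r.1))) else (let s = (if false then (\t.5) else (\a.9)) in (\b.(\c.c)))) (\d.(let e = 2 in true))))
step 3: [let@0] ((let z = 3 in (\u.false)) ((if true then (if true then (let v = false in (\w.(\p.9))) else (\q.(\r.1))) else (let s = (if false then (\t.5) else (\a.9)) in (\b.(\c.c)))) (\d.(let e = 2 in true))))
step 4: [let@0] ((\u.false) ((if true then (if true then (let v = false in (\w.(\p.9))) else (\q.(\r.1))) else (let s = (if false then (\t.5) else (\a.9)) in (\b.(\c.c)))) (\d.(let e = 2 in true))))
step 5: [if@1.0] ((\u.false) ((if true then (let v = false in (\w.(\p.9))) else (\q.(\r.1))) (\d.(let e = 2 in true))))
step 6: [if@1.0] ((\u.false) ((let v = false in (\w.(\p.9))) (\d.(let e = 2 in true))))
step 7: [let@1.0] ((\u.false) ((\w.(\p.9)) (\d.(let e = 2 in true))))
step 8: [beta@1] ((\u.false) (\p.9))
step 9: [beta@root] false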